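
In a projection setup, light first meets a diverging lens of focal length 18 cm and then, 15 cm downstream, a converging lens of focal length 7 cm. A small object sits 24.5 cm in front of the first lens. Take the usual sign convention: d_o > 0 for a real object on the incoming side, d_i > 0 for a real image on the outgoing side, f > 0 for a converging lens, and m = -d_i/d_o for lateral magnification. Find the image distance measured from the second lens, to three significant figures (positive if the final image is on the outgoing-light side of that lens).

9.67 cm

Lens 1: 1/d_i1 = 1/f_1 - 1/d_o1 = 1/(-18) - 1/24.5 = -0.09637 cm^-1, so d_i1 = -10.376 cm.
With d_i1 < 0 the first image is virtual and lies on the object side; the object distance for lens 2 is d_o2 = 15 - (-10.376) = 25.376 cm.
Lens 2: 1/d_i2 = 1/f_2 - 1/d_o2 = 1/7 - 1/(25.376) = 0.10345 cm^-1, so d_i2 = 9.666 cm.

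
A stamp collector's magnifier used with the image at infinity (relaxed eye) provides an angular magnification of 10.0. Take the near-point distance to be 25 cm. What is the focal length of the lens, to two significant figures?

2.5 cm

For the image at infinity, M = D/f.
f = D/M = 25/10.0 = 2.500 cm.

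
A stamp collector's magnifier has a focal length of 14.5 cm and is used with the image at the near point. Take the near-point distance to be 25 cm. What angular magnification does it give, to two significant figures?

M = 1 + D/f = 1 + 25/14.5 = 2.724.

2.7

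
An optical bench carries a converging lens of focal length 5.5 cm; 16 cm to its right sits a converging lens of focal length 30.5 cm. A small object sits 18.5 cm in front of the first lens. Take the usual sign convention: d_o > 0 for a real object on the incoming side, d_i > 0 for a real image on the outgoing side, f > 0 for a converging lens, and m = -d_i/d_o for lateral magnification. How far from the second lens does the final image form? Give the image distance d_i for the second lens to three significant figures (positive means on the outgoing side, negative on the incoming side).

Lens 1: 1/d_i1 = 1/f_1 - 1/d_o1 = 1/5.5 - 1/18.5 = 0.12776 cm^-1, so d_i1 = 7.827 cm.
That image sits 8.173 cm in front of the second lens, so d_o2 = 8.173 cm.
Lens 2: 1/d_i2 = 1/f_2 - 1/d_o2 = 1/30.5 - 1/(8.173) = -0.08957 cm^-1, so d_i2 = -11.165 cm.

-11.2 cm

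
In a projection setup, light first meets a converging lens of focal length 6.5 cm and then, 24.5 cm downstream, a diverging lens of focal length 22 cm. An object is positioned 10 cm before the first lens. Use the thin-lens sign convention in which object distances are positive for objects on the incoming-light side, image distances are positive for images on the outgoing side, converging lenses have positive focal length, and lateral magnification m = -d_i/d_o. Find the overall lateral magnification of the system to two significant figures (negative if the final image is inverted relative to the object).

Lens 1: 1/d_i1 = 1/f_1 - 1/d_o1 = 1/6.5 - 1/10 = 0.05385 cm^-1, so d_i1 = 18.571 cm.
m_1 = -(18.571)/10 = -1.8571.
Object distance for lens 2: d_o2 = 24.5 - 18.571 = 5.929 cm.
Lens 2: 1/d_i2 = 1/f_2 - 1/d_o2 = 1/(-22) - 1/(5.929) = -0.21413 cm^-1, so d_i2 = -4.670 cm.
m_2 = -(-4.670)/(5.929) = 0.7877.
The system's lateral magnification is m_1 m_2 = (-1.8571)(0.7877) = -1.4629.

-1.5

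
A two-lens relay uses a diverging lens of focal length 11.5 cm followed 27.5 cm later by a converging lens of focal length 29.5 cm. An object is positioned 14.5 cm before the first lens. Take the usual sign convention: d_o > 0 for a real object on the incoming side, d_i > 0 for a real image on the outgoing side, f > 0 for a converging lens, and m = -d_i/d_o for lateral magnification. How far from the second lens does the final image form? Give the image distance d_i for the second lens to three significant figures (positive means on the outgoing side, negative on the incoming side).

Applying the thin-lens equation to the first lens, 1/(-11.5) = 1/14.5 + 1/d_i1, which gives d_i1 = -6.413 cm.
With d_i1 < 0 the first image is virtual and lies on the object side; the object distance for lens 2 is d_o2 = 27.5 - (-6.413) = 33.913 cm.
Applying the thin-lens equation again with f_2 = 29.5 cm and d_o2 = 33.913 cm gives d_i2 = 226.681 cm.

227 cm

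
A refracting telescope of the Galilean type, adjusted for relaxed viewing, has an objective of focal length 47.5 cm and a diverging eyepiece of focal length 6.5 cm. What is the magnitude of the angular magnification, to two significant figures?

7.3

|M| = f_obj/|f_eye| = 47.5/6.5 = 7.308.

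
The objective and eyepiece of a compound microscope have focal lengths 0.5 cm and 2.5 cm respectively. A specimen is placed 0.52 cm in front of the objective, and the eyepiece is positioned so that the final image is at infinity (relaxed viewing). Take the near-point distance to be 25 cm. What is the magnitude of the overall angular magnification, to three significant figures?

250

Objective: 1/d_i = 1/f_obj - 1/d_o = 1/0.5 - 1/0.52 = 0.07692 cm^-1, so d_i = 13.000 cm.
m_obj = -d_i/d_o = -13.000/0.52 = -25.000.
Eyepiece angular magnification (image at infinity): M_eye = D/f_e = 25/2.5 = 10.000.
Overall M = m_obj x M_eye = (-25.000)(10.000) = -250.00.
|M| = 250.00.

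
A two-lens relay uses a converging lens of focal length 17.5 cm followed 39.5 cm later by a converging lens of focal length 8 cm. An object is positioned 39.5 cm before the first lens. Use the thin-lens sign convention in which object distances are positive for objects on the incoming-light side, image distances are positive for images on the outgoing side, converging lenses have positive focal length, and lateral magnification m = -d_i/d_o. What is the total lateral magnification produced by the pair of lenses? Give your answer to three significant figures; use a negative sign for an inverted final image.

Lens 1: 1/d_i1 = 1/f_1 - 1/d_o1 = 1/17.5 - 1/39.5 = 0.03183 cm^-1, so d_i1 = 31.420 cm.
m_1 = -(31.420)/39.5 = -0.7955.
Object distance for lens 2: d_o2 = 39.5 - 31.420 = 8.080 cm.
Lens 2: 1/d_i2 = 1/f_2 - 1/d_o2 = 1/8 - 1/(8.080) = 0.00123 cm^-1, so d_i2 = 812.571 cm.
m_2 = -(812.571)/(8.080) = -100.5714.
Total m = m_1 x m_2 = (-0.7955)(-100.5714) = 80.0000.

80.0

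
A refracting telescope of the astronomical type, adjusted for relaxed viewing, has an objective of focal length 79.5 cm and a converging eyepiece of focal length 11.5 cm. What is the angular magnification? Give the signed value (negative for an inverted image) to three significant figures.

-6.91

M = -f_obj/f_eye = -79.5/(11.5) = -6.913.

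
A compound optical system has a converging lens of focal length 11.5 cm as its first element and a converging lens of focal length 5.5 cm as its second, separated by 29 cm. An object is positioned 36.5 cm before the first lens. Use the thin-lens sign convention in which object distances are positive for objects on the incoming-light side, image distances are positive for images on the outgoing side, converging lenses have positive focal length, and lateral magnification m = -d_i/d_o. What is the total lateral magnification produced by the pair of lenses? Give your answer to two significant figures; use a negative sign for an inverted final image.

First lens: d_i1 = 1/(1/11.5 - 1/36.5) = 16.790 cm.
m_1 = -(16.790)/36.5 = -0.4600.
That image sits 12.210 cm in front of the second lens, so d_o2 = 12.210 cm.
Second lens: d_i2 = 1/(1/5.5 - 1/(12.210)) = 10.008 cm.
m_2 = -(10.008)/(12.210) = -0.8197.
The system's lateral magnification is m_1 m_2 = (-0.4600)(-0.8197) = 0.3770.

0.38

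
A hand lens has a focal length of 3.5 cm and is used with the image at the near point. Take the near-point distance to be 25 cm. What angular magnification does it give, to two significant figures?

8.1

M = 1 + D/f = 1 + 25/3.5 = 8.143.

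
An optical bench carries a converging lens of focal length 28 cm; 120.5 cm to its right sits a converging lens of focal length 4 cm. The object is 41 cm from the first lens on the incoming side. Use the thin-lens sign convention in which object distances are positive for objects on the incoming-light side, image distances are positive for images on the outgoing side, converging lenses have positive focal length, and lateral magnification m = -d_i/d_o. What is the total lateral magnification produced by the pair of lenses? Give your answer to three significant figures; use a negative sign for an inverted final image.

Lens 1: 1/d_i1 = 1/f_1 - 1/d_o1 = 1/28 - 1/41 = 0.01132 cm^-1, so d_i1 = 88.308 cm.
m_1 = -(88.308)/41 = -2.1538.
The intermediate image is 88.308 cm to the right of lens 1, so d_o2 = L - d_i1 = 120.5 - 88.308 = 32.192 cm.
Lens 2: 1/d_i2 = 1/f_2 - 1/d_o2 = 1/4 - 1/(32.192) = 0.21894 cm^-1, so d_i2 = 4.568 cm.
m_2 = -(4.568)/(32.192) = -0.1419.
Overall magnification: m = m_1 m_2 = 0.3056.

0.306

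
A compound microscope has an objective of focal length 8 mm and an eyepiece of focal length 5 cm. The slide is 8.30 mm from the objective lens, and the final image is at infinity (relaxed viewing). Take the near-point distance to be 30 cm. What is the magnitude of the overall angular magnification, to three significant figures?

Convert to cm: f_obj = 8 mm = 0.8 cm; d_o = 8.30 mm = 0.83 cm.
Objective: 1/d_i = 1/f_obj - 1/d_o = 1/0.8 - 1/0.83 = 0.04518 cm^-1, so d_i = 22.133 cm.
m_obj = -d_i/d_o = -22.133/0.83 = -26.667.
Eyepiece angular magnification (image at infinity): M_eye = D/f_e = 30/5 = 6.000.
Overall M = m_obj x M_eye = (-26.667)(6.000) = -160.00.
|M| = 160.00.

160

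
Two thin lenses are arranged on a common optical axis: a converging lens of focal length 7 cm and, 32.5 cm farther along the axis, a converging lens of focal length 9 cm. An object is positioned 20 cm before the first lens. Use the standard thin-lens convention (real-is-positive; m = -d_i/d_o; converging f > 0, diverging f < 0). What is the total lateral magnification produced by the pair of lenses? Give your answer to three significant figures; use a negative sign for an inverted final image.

Lens 1: 1/d_i1 = 1/f_1 - 1/d_o1 = 1/7 - 1/20 = 0.09286 cm^-1, so d_i1 = 10.769 cm.
m_1 = -(10.769)/20 = -0.5385.
That image sits 21.731 cm in front of the second lens, so d_o2 = 21.731 cm.
Lens 2: 1/d_i2 = 1/f_2 - 1/d_o2 = 1/9 - 1/(21.731) = 0.06509 cm^-1, so d_i2 = 15.363 cm.
m_2 = -(15.363)/(21.731) = -0.7069.
Total m = m_1 x m_2 = (-0.5385)(-0.7069) = 0.3807.

0.381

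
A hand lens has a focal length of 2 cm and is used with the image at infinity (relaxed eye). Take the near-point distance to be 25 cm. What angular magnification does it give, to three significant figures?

12.5

M = D/f = 25/2 = 12.500.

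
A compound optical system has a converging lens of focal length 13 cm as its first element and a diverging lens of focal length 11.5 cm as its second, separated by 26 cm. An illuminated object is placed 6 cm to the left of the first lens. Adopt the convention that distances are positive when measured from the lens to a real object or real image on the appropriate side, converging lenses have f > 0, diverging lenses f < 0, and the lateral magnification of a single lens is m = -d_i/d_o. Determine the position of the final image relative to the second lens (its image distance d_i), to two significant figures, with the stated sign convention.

Applying the thin-lens equation to the first lens, 1/13 = 1/6 + 1/d_i1, which gives d_i1 = -11.143 cm.
With d_i1 < 0 the first image is virtual and lies on the object side; the object distance for lens 2 is d_o2 = 26 - (-11.143) = 37.143 cm.
Applying the thin-lens equation again with f_2 = -11.5 cm and d_o2 = 37.143 cm gives d_i2 = -8.781 cm.

-8.8 cm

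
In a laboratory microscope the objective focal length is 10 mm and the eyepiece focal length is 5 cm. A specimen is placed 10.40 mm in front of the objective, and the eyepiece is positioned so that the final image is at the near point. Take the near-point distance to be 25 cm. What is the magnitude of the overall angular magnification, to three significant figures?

150

Convert to cm: f_obj = 10 mm = 1 cm; d_o = 10.40 mm = 1.04 cm.
Objective: 1/d_i = 1/f_obj - 1/d_o = 1/1 - 1/1.04 = 0.03846 cm^-1, so d_i = 26.000 cm.
m_obj = -d_i/d_o = -26.000/1.04 = -25.000.
Eyepiece angular magnification (image at near point): M_eye = 1 + D/f_e = 1 + 25/5 = 6.000.
Overall M = m_obj x M_eye = (-25.000)(6.000) = -150.00.
|M| = 150.00.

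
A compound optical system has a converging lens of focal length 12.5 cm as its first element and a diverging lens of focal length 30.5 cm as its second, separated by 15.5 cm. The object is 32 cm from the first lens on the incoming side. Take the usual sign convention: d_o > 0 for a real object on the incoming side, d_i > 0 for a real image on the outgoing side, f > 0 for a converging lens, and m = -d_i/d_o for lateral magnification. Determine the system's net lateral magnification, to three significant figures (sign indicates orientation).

-0.767

Applying the thin-lens equation to the first lens, 1/12.5 = 1/32 + 1/d_i1, which gives d_i1 = 20.513 cm.
Its lateral magnification is m_1 = -d_i1/d_o1 = -(20.513)/32 = -0.6410.
This image would form 20.513 cm past lens 1, i.e. 5.013 cm beyond lens 2, so it is a virtual object for lens 2: d_o2 = 15.5 - 20.513 = -5.013 cm.
Applying the thin-lens equation again with f_2 = -30.5 cm and d_o2 = -5.013 cm gives d_i2 = 5.999 cm.
m_2 = -(5.999)/(-5.013) = 1.1967.
Total m = m_1 x m_2 = (-0.6410)(1.1967) = -0.7671.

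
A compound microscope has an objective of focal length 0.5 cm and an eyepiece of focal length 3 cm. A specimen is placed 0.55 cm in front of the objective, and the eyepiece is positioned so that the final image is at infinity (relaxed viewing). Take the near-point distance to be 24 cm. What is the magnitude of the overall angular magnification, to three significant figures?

80.0

Objective: 1/d_i = 1/f_obj - 1/d_o = 1/0.5 - 1/0.55 = 0.18182 cm^-1, so d_i = 5.500 cm.
m_obj = -d_i/d_o = -5.500/0.55 = -10.000.
Eyepiece angular magnification (image at infinity): M_eye = D/f_e = 24/3 = 8.000.
Overall M = m_obj x M_eye = (-10.000)(8.000) = -80.00.
|M| = 80.00.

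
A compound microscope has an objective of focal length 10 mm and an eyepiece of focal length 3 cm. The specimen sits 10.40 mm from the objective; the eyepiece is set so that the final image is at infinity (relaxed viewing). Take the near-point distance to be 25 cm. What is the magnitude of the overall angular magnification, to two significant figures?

Convert to cm: f_obj = 10 mm = 1 cm; d_o = 10.40 mm = 1.04 cm.
Objective: 1/d_i = 1/f_obj - 1/d_o = 1/1 - 1/1.04 = 0.03846 cm^-1, so d_i = 26.000 cm.
m_obj = -d_i/d_o = -26.000/1.04 = -25.000.
Eyepiece angular magnification (image at infinity): M_eye = D/f_e = 25/3 = 8.333.
Overall M = m_obj x M_eye = (-25.000)(8.333) = -208.33.
|M| = 208.33.

210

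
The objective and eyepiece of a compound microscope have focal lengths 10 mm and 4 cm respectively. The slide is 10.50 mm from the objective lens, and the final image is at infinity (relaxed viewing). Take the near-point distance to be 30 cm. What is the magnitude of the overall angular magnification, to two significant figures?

150

Convert to cm: f_obj = 10 mm = 1 cm; d_o = 10.50 mm = 1.05 cm.
Objective: 1/d_i = 1/f_obj - 1/d_o = 1/1 - 1/1.05 = 0.04762 cm^-1, so d_i = 21.000 cm.
m_obj = -d_i/d_o = -21.000/1.05 = -20.000.
Eyepiece angular magnification (image at infinity): M_eye = D/f_e = 30/4 = 7.500.
Overall M = m_obj x M_eye = (-20.000)(7.500) = -150.00.
|M| = 150.00.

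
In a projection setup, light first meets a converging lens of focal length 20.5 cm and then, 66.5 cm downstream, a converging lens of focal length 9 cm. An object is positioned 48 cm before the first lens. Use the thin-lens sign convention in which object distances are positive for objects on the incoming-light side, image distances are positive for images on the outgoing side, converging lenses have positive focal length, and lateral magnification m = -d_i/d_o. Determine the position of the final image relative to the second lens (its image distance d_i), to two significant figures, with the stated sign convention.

First lens: d_i1 = 1/(1/20.5 - 1/48) = 35.782 cm.
Object distance for lens 2: d_o2 = 66.5 - 35.782 = 30.718 cm.
Second lens: d_i2 = 1/(1/9 - 1/(30.718)) = 12.730 cm.

13 cm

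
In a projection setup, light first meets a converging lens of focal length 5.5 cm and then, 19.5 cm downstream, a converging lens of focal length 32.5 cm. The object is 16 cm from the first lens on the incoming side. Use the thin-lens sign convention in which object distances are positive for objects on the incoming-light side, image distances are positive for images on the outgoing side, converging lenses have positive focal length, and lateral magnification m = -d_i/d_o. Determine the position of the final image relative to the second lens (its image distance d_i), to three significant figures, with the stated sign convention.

-16.9 cm

First lens: d_i1 = 1/(1/5.5 - 1/16) = 8.381 cm.
That image sits 11.119 cm in front of the second lens, so d_o2 = 11.119 cm.
Second lens: d_i2 = 1/(1/32.5 - 1/(11.119)) = -16.901 cm.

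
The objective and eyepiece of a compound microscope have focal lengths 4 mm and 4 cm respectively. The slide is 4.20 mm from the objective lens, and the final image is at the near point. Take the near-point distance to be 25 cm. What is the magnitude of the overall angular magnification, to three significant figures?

145

Convert to cm: f_obj = 4 mm = 0.4 cm; d_o = 4.20 mm = 0.42 cm.
Objective: 1/d_i = 1/f_obj - 1/d_o = 1/0.4 - 1/0.42 = 0.11905 cm^-1, so d_i = 8.400 cm.
m_obj = -d_i/d_o = -8.400/0.42 = -20.000.
Eyepiece angular magnification (image at near point): M_eye = 1 + D/f_e = 1 + 25/4 = 7.250.
Overall M = m_obj x M_eye = (-20.000)(7.250) = -145.00.
|M| = 145.00.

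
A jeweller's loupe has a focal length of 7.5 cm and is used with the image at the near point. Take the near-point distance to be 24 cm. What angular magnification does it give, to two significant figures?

4.2

M = 1 + D/f = 1 + 24/7.5 = 4.200.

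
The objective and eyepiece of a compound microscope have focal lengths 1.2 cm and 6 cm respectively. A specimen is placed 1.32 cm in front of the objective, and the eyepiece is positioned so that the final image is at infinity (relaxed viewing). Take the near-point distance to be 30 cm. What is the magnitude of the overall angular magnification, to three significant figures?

50.0

Objective: 1/d_i = 1/f_obj - 1/d_o = 1/1.2 - 1/1.32 = 0.07576 cm^-1, so d_i = 13.200 cm.
m_obj = -d_i/d_o = -13.200/1.32 = -10.000.
Eyepiece angular magnification (image at infinity): M_eye = D/f_e = 30/6 = 5.000.
Overall M = m_obj x M_eye = (-10.000)(5.000) = -50.00.
|M| = 50.00.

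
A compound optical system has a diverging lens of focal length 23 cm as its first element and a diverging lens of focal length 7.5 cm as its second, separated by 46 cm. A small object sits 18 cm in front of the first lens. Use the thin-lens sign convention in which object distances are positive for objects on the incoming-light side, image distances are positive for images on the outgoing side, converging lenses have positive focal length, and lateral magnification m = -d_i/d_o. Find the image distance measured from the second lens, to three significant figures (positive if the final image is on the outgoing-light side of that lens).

First lens: d_i1 = 1/(1/(-23) - 1/18) = -10.098 cm.
The intermediate image is virtual, 10.098 cm to the left of lens 1, so d_o2 = L - d_i1 = 46 - (-10.098) = 56.098 cm.
Second lens: d_i2 = 1/(1/(-7.5) - 1/(56.098)) = -6.616 cm.

-6.62 cm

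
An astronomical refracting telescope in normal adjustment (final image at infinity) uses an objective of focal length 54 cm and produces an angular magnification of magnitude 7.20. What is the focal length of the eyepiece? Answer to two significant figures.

|M| = f_obj/f_eye, so f_eye = f_obj/|M| = 54/7.2 = 7.500 cm.

7.5 cm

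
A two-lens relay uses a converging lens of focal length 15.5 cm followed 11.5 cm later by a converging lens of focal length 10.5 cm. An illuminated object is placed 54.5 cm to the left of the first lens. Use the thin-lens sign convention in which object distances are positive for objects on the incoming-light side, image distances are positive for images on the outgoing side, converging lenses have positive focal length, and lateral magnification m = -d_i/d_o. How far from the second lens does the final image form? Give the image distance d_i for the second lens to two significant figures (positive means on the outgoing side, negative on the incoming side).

Applying the thin-lens equation to the first lens, 1/15.5 = 1/54.5 + 1/d_i1, which gives d_i1 = 21.660 cm.
This image would form 21.660 cm past lens 1, i.e. 10.160 cm beyond lens 2, so it is a virtual object for lens 2: d_o2 = 11.5 - 21.660 = -10.160 cm.
Applying the thin-lens equation again with f_2 = 10.5 cm and d_o2 = -10.160 cm gives d_i2 = 5.164 cm.

5.2 cm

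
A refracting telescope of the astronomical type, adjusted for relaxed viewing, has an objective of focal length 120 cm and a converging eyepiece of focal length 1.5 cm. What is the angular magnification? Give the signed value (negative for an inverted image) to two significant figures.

-80

M = -f_obj/f_eye = -120/(1.5) = -80.000.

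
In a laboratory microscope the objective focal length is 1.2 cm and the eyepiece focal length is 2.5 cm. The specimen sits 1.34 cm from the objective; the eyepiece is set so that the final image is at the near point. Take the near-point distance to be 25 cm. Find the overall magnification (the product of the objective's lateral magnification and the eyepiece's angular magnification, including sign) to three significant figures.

Objective: 1/d_i = 1/f_obj - 1/d_o = 1/1.2 - 1/1.34 = 0.08706 cm^-1, so d_i = 11.486 cm.
m_obj = -d_i/d_o = -11.486/1.34 = -8.571.
Eyepiece angular magnification (image at near point): M_eye = 1 + D/f_e = 1 + 25/2.5 = 11.000.
Overall M = m_obj x M_eye = (-8.571)(11.000) = -94.29.

-94.3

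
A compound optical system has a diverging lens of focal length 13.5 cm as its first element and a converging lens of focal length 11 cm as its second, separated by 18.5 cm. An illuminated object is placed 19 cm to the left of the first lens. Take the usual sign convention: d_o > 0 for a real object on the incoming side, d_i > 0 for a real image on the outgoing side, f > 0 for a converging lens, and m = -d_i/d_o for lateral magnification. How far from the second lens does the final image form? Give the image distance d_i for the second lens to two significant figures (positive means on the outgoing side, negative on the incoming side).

19 cm

First lens: d_i1 = 1/(1/(-13.5) - 1/19) = -7.892 cm.
The intermediate image is virtual, 7.892 cm to the left of lens 1, so d_o2 = L - d_i1 = 18.5 - (-7.892) = 26.392 cm.
Second lens: d_i2 = 1/(1/11 - 1/(26.392)) = 18.861 cm.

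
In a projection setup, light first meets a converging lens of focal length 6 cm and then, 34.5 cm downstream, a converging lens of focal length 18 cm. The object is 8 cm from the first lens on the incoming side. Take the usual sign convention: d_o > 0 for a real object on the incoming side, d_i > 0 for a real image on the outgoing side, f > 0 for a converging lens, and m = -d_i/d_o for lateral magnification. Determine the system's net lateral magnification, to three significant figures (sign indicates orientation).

-7.20

Lens 1: 1/d_i1 = 1/f_1 - 1/d_o1 = 1/6 - 1/8 = 0.04167 cm^-1, so d_i1 = 24.000 cm.
m_1 = -(24.000)/8 = -3.0000.
Object distance for lens 2: d_o2 = 34.5 - 24.000 = 10.500 cm.
Lens 2: 1/d_i2 = 1/f_2 - 1/d_o2 = 1/18 - 1/(10.500) = -0.03968 cm^-1, so d_i2 = -25.200 cm.
m_2 = -(-25.200)/(10.500) = 2.4000.
Total m = m_1 x m_2 = (-3.0000)(2.4000) = -7.2000.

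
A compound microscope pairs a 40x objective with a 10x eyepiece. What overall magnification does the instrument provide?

The overall magnification of a compound microscope is the product of the objective and eyepiece magnifications:
M = M_obj x M_eye = 40 x 10 = 400.

400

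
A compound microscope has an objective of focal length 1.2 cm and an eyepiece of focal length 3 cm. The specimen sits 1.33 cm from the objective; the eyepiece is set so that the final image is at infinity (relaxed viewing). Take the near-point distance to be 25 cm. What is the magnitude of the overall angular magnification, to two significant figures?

Objective: 1/d_i = 1/f_obj - 1/d_o = 1/1.2 - 1/1.33 = 0.08145 cm^-1, so d_i = 12.277 cm.
m_obj = -d_i/d_o = -12.277/1.33 = -9.231.
Eyepiece angular magnification (image at infinity): M_eye = D/f_e = 25/3 = 8.333.
Overall M = m_obj x M_eye = (-9.231)(8.333) = -76.92.
|M| = 76.92.

77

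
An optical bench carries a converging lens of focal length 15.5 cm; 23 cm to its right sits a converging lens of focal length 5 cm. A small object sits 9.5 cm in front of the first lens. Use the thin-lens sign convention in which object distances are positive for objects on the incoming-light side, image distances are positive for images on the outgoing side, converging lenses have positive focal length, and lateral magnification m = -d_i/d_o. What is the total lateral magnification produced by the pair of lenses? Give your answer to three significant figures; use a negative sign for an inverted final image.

Applying the thin-lens equation to the first lens, 1/15.5 = 1/9.5 + 1/d_i1, which gives d_i1 = -24.542 cm.
Its lateral magnification is m_1 = -d_i1/d_o1 = -(-24.542)/9.5 = 2.5833.
With d_i1 < 0 the first image is virtual and lies on the object side; the object distance for lens 2 is d_o2 = 23 - (-24.542) = 47.542 cm.
Applying the thin-lens equation again with f_2 = 5 cm and d_o2 = 47.542 cm gives d_i2 = 5.588 cm.
m_2 = -(5.588)/(47.542) = -0.1175.
Total m = m_1 x m_2 = (2.5833)(-0.1175) = -0.3036.

-0.304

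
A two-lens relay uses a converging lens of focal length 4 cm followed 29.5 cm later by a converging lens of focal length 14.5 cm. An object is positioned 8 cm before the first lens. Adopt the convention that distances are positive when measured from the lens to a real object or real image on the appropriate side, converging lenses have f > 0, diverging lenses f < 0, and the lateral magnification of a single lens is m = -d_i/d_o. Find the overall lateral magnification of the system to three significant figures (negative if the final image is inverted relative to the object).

2.07

First lens: d_i1 = 1/(1/4 - 1/8) = 8.000 cm.
m_1 = -(8.000)/8 = -1.0000.
The intermediate image is 8.000 cm to the right of lens 1, so d_o2 = L - d_i1 = 29.5 - 8.000 = 21.500 cm.
Second lens: d_i2 = 1/(1/14.5 - 1/(21.500)) = 44.536 cm.
m_2 = -(44.536)/(21.500) = -2.0714.
The system's lateral magnification is m_1 m_2 = (-1.0000)(-2.0714) = 2.0714.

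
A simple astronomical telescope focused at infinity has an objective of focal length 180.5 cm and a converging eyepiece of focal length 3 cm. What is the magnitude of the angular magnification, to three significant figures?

|M| = f_obj/|f_eye| = 180.5/3 = 60.167.

60.2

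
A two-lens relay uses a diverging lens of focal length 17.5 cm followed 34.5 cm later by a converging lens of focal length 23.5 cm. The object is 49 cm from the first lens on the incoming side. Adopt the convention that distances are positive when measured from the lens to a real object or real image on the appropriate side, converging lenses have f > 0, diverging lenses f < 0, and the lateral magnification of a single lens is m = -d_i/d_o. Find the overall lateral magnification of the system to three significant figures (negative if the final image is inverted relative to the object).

First lens: d_i1 = 1/(1/(-17.5) - 1/49) = -12.895 cm.
m_1 = -(-12.895)/49 = 0.2632.
With d_i1 < 0 the first image is virtual and lies on the object side; the object distance for lens 2 is d_o2 = 34.5 - (-12.895) = 47.395 cm.
Second lens: d_i2 = 1/(1/23.5 - 1/(47.395)) = 46.612 cm.
m_2 = -(46.612)/(47.395) = -0.9835.
Overall magnification: m = m_1 m_2 = -0.2588.

-0.259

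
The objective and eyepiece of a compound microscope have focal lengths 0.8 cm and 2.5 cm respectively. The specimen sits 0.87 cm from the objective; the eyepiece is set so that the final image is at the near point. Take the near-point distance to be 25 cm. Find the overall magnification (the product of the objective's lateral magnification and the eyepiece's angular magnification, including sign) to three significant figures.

Objective: 1/d_i = 1/f_obj - 1/d_o = 1/0.8 - 1/0.87 = 0.10057 cm^-1, so d_i = 9.943 cm.
m_obj = -d_i/d_o = -9.943/0.87 = -11.429.
Eyepiece angular magnification (image at near point): M_eye = 1 + D/f_e = 1 + 25/2.5 = 11.000.
Overall M = m_obj x M_eye = (-11.429)(11.000) = -125.71.

-126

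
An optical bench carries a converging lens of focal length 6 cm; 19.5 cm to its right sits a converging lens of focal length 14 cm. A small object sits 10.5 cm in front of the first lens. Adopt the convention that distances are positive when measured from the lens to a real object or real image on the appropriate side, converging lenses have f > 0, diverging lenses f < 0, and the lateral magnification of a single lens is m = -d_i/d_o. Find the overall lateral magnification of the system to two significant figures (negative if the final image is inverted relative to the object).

Lens 1: 1/d_i1 = 1/f_1 - 1/d_o1 = 1/6 - 1/10.5 = 0.07143 cm^-1, so d_i1 = 14.000 cm.
m_1 = -(14.000)/10.5 = -1.3333.
That image sits 5.500 cm in front of the second lens, so d_o2 = 5.500 cm.
Lens 2: 1/d_i2 = 1/f_2 - 1/d_o2 = 1/14 - 1/(5.500) = -0.11039 cm^-1, so d_i2 = -9.059 cm.
m_2 = -(-9.059)/(5.500) = 1.6471.
The system's lateral magnification is m_1 m_2 = (-1.3333)(1.6471) = -2.1961.

-2.2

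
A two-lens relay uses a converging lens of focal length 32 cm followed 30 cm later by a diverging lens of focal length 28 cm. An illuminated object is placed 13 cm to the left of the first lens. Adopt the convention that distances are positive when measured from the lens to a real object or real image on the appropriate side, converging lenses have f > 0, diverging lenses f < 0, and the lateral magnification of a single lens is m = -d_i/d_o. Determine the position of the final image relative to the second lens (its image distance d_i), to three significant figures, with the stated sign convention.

First lens: d_i1 = 1/(1/32 - 1/13) = -21.895 cm.
With d_i1 < 0 the first image is virtual and lies on the object side; the object distance for lens 2 is d_o2 = 30 - (-21.895) = 51.895 cm.
Second lens: d_i2 = 1/(1/(-28) - 1/(51.895)) = -18.187 cm.

-18.2 cm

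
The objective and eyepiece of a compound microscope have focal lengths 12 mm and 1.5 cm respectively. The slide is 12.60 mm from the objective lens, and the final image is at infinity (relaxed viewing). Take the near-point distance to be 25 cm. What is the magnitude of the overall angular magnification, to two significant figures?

330

Convert to cm: f_obj = 12 mm = 1.2 cm; d_o = 12.60 mm = 1.26 cm.
Objective: 1/d_i = 1/f_obj - 1/d_o = 1/1.2 - 1/1.26 = 0.03968 cm^-1, so d_i = 25.200 cm.
m_obj = -d_i/d_o = -25.200/1.26 = -20.000.
Eyepiece angular magnification (image at infinity): M_eye = D/f_e = 25/1.5 = 16.667.
Overall M = m_obj x M_eye = (-20.000)(16.667) = -333.33.
|M| = 333.33.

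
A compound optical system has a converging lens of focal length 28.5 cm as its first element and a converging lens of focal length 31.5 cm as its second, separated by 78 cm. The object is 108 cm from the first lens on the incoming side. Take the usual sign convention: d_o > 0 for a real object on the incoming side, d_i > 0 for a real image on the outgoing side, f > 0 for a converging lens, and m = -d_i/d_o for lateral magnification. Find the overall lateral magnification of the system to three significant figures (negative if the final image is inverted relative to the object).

1.45

First lens: d_i1 = 1/(1/28.5 - 1/108) = 38.717 cm.
m_1 = -(38.717)/108 = -0.3585.
The intermediate image is 38.717 cm to the right of lens 1, so d_o2 = L - d_i1 = 78 - 38.717 = 39.283 cm.
Second lens: d_i2 = 1/(1/31.5 - 1/(39.283)) = 158.989 cm.
m_2 = -(158.989)/(39.283) = -4.0473.
Total m = m_1 x m_2 = (-0.3585)(-4.0473) = 1.4509.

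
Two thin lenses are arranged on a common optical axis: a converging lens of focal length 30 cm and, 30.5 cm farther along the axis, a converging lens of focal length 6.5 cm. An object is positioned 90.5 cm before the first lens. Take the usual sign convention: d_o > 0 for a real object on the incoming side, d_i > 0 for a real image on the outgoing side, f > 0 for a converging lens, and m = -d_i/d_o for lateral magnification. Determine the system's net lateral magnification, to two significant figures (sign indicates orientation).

-0.15

First lens: d_i1 = 1/(1/30 - 1/90.5) = 44.876 cm.
m_1 = -(44.876)/90.5 = -0.4959.
Since 44.876 cm > 30.5 cm, the first image lies past the second lens and serves as a virtual object: d_o2 = L - d_i1 = -14.376 cm.
Second lens: d_i2 = 1/(1/6.5 - 1/(-14.376)) = 4.476 cm.
m_2 = -(4.476)/(-14.376) = 0.3114.
Total m = m_1 x m_2 = (-0.4959)(0.3114) = -0.1544.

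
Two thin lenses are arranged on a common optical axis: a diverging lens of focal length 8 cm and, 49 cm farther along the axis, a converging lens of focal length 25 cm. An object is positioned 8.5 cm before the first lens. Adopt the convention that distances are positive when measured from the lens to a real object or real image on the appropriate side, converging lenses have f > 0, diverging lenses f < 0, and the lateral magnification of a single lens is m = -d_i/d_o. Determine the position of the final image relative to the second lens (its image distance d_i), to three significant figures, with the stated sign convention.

47.2 cm

First lens: d_i1 = 1/(1/(-8) - 1/8.5) = -4.121 cm.
With d_i1 < 0 the first image is virtual and lies on the object side; the object distance for lens 2 is d_o2 = 49 - (-4.121) = 53.121 cm.
Second lens: d_i2 = 1/(1/25 - 1/(53.121)) = 47.225 cm.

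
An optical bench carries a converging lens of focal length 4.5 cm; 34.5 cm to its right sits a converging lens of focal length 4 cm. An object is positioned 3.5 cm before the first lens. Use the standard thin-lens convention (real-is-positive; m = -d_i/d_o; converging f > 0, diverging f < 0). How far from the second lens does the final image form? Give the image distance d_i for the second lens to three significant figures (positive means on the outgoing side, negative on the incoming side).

Lens 1: 1/d_i1 = 1/f_1 - 1/d_o1 = 1/4.5 - 1/3.5 = -0.06349 cm^-1, so d_i1 = -15.750 cm.
With d_i1 < 0 the first image is virtual and lies on the object side; the object distance for lens 2 is d_o2 = 34.5 - (-15.750) = 50.250 cm.
Lens 2: 1/d_i2 = 1/f_2 - 1/d_o2 = 1/4 - 1/(50.250) = 0.23010 cm^-1, so d_i2 = 4.346 cm.

4.35 cm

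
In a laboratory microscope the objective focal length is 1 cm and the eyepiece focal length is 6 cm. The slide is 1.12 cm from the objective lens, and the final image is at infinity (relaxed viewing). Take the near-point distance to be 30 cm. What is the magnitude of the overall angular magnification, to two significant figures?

42

Objective: 1/d_i = 1/f_obj - 1/d_o = 1/1 - 1/1.12 = 0.10714 cm^-1, so d_i = 9.333 cm.
m_obj = -d_i/d_o = -9.333/1.12 = -8.333.
Eyepiece angular magnification (image at infinity): M_eye = D/f_e = 30/6 = 5.000.
Overall M = m_obj x M_eye = (-8.333)(5.000) = -41.67.
|M| = 41.67.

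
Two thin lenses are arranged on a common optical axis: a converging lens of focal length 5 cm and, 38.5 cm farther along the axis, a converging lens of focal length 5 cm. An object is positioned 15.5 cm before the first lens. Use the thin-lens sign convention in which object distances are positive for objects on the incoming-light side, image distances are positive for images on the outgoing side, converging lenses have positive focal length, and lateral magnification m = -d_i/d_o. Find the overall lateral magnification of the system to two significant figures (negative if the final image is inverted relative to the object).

Lens 1: 1/d_i1 = 1/f_1 - 1/d_o1 = 1/5 - 1/15.5 = 0.13548 cm^-1, so d_i1 = 7.381 cm.
m_1 = -(7.381)/15.5 = -0.4762.
The intermediate image is 7.381 cm to the right of lens 1, so d_o2 = L - d_i1 = 38.5 - 7.381 = 31.119 cm.
Lens 2: 1/d_i2 = 1/f_2 - 1/d_o2 = 1/5 - 1/(31.119) = 0.16787 cm^-1, so d_i2 = 5.957 cm.
m_2 = -(5.957)/(31.119) = -0.1914.
The system's lateral magnification is m_1 m_2 = (-0.4762)(-0.1914) = 0.0912.

0.091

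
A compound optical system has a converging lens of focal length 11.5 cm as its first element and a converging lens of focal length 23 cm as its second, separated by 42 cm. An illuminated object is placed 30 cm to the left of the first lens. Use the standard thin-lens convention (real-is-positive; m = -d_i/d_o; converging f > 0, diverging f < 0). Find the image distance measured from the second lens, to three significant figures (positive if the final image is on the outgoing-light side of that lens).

Lens 1: 1/d_i1 = 1/f_1 - 1/d_o1 = 1/11.5 - 1/30 = 0.05362 cm^-1, so d_i1 = 18.649 cm.
That image sits 23.351 cm in front of the second lens, so d_o2 = 23.351 cm.
Lens 2: 1/d_i2 = 1/f_2 - 1/d_o2 = 1/23 - 1/(23.351) = 0.00065 cm^-1, so d_i2 = 1528.615 cm.

1530 cm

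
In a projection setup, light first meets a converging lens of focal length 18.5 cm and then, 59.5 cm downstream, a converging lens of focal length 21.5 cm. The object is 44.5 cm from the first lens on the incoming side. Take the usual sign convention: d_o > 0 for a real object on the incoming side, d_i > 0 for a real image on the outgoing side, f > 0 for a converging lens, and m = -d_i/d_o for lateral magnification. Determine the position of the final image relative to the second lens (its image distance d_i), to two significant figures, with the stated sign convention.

94 cm

Lens 1: 1/d_i1 = 1/f_1 - 1/d_o1 = 1/18.5 - 1/44.5 = 0.03158 cm^-1, so d_i1 = 31.663 cm.
That image sits 27.837 cm in front of the second lens, so d_o2 = 27.837 cm.
Lens 2: 1/d_i2 = 1/f_2 - 1/d_o2 = 1/21.5 - 1/(27.837) = 0.01059 cm^-1, so d_i2 = 94.450 cm.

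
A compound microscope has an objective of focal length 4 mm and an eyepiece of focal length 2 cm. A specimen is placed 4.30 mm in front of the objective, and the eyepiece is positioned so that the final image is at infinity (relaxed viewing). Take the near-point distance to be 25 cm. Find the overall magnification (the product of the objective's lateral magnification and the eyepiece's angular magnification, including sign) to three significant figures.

-167

Convert to cm: f_obj = 4 mm = 0.4 cm; d_o = 4.30 mm = 0.43 cm.
Objective: 1/d_i = 1/f_obj - 1/d_o = 1/0.4 - 1/0.43 = 0.17442 cm^-1, so d_i = 5.733 cm.
m_obj = -d_i/d_o = -5.733/0.43 = -13.333.
Eyepiece angular magnification (image at infinity): M_eye = D/f_e = 25/2 = 12.500.
Overall M = m_obj x M_eye = (-13.333)(12.500) = -166.67.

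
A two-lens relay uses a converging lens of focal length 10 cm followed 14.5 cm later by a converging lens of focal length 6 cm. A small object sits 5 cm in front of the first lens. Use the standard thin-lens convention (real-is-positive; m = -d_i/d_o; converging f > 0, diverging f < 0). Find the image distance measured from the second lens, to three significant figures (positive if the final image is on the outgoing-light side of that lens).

7.95 cm

Lens 1: 1/d_i1 = 1/f_1 - 1/d_o1 = 1/10 - 1/5 = -0.10000 cm^-1, so d_i1 = -10.000 cm.
The intermediate image is virtual, 10.000 cm to the left of lens 1, so d_o2 = L - d_i1 = 14.5 - (-10.000) = 24.500 cm.
Lens 2: 1/d_i2 = 1/f_2 - 1/d_o2 = 1/6 - 1/(24.500) = 0.12585 cm^-1, so d_i2 = 7.946 cm.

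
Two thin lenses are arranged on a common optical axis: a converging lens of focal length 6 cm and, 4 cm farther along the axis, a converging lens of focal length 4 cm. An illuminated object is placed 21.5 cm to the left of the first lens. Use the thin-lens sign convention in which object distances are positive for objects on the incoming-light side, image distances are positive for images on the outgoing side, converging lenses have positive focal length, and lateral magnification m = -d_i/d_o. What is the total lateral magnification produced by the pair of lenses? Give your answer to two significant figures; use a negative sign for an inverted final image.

-0.19

Applying the thin-lens equation to the first lens, 1/6 = 1/21.5 + 1/d_i1, which gives d_i1 = 8.323 cm.
Its lateral magnification is m_1 = -d_i1/d_o1 = -(8.323)/21.5 = -0.3871.
This image would form 8.323 cm past lens 1, i.e. 4.323 cm beyond lens 2, so it is a virtual object for lens 2: d_o2 = 4 - 8.323 = -4.323 cm.
Applying the thin-lens equation again with f_2 = 4 cm and d_o2 = -4.323 cm gives d_i2 = 2.078 cm.
m_2 = -(2.078)/(-4.323) = 0.4806.
The system's lateral magnification is m_1 m_2 = (-0.3871)(0.4806) = -0.1860.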